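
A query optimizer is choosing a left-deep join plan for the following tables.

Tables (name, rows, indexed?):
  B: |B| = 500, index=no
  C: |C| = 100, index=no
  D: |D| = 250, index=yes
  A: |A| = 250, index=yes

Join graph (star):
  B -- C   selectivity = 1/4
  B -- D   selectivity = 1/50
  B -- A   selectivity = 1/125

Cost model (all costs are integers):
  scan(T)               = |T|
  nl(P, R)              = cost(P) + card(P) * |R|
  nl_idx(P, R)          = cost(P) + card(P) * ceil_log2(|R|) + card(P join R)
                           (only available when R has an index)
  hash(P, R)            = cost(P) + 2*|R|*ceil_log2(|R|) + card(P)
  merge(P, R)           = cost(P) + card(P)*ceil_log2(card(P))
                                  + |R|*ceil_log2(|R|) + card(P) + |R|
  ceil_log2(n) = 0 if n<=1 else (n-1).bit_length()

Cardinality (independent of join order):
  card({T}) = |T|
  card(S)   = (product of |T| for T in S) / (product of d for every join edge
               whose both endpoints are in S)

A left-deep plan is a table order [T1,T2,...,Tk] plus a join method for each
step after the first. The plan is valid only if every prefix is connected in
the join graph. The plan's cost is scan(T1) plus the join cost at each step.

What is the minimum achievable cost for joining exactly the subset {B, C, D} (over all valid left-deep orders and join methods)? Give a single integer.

8900

Selinger DP over subsets of {B,C,D}:
  {B}: scan cost=500, card=500
  {C}: scan cost=100, card=100
  {D}: scan cost=250, card=250
  {BC}: card=12500; try (C,hash)→2400, (B,merge)→5900, (C,merge)→6300, (B,hash)→9200, (B,nl)→50100, (C,nl)→50500; best=2400 via (C,hash)
  {BD}: card=2500; try (D,hash)→5000, (D,nl_idx)→7000, (B,merge)→7500, (D,merge)→7750, (B,hash)→9500, (B,nl)→125250 …(+1); best=5000 via (D,hash)
  {BCD}: card=62500; try (C,hash)→8900, (D,hash)→18900, (C,merge)→38300, (D,nl_idx)→164900, (D,merge)→192150, (C,nl)→255000 …(+1); best=8900 via (C,hash)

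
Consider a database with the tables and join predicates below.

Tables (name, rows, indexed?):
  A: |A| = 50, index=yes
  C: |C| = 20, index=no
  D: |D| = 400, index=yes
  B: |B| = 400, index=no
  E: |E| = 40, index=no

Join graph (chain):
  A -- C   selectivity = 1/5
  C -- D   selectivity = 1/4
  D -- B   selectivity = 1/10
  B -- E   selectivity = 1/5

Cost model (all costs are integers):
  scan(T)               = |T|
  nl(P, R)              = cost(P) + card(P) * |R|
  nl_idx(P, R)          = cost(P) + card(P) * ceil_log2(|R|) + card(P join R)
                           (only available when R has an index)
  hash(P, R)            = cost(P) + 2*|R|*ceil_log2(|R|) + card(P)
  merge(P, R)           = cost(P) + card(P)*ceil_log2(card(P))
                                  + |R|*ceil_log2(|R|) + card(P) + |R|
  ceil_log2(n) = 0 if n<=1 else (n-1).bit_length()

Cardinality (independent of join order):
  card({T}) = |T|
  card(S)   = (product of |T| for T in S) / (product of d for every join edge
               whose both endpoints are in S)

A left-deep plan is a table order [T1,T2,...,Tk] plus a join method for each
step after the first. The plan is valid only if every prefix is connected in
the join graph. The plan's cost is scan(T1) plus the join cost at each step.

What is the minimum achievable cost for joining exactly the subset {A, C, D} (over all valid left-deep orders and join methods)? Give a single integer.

3600

Selinger DP over subsets of {A,C,D}:
  {A}: scan cost=50, card=50
  {C}: scan cost=20, card=20
  {D}: scan cost=400, card=400
  {AC}: card=200; try (C,hash)→300, (A,nl_idx)→340, (A,merge)→490, (C,merge)→520, (A,hash)→640, (A,nl)→1020 …(+1); best=300 via (C,hash)
  {CD}: card=2000; try (C,hash)→1000, (D,nl_idx)→2200, (D,merge)→4140, (C,merge)→4520, (D,hash)→7240, (D,nl)→8020 …(+1); best=1000 via (C,hash)
  {ACD}: card=20000; try (A,hash)→3600, (D,merge)→6100, (D,hash)→7700, (D,nl_idx)→22100, (A,merge)→25350, (A,nl_idx)→33000 …(+2); best=3600 via (A,hash)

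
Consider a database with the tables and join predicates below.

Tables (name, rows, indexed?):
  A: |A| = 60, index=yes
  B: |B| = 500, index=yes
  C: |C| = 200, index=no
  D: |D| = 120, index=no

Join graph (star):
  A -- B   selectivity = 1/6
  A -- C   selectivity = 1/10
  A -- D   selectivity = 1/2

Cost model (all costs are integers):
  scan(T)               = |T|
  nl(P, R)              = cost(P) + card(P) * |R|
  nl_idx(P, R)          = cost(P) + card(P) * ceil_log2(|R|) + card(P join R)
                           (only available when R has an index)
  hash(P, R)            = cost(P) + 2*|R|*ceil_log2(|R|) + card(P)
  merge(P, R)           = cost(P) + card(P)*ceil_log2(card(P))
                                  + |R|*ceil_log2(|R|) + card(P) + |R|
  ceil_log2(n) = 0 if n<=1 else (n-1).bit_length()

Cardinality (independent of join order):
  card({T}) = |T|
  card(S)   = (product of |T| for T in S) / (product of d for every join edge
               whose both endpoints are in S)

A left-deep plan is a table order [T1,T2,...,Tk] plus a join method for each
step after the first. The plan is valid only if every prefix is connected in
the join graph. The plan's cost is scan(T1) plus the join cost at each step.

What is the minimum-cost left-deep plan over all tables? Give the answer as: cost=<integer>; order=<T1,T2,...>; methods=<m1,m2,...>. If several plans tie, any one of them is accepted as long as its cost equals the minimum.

Selinger DP (subsets sized 1..n):
  {A}: scan cost=60, card=60
  {B}: scan cost=500, card=500
  {C}: scan cost=200, card=200
  {D}: scan cost=120, card=120
  {AB}: card=5000; try (A,hash)→1720, (B,merge)→5480, (B,nl_idx)→5600, (A,merge)→5920, (A,nl_idx)→8500, (B,hash)→9120 …(+2); best=1720 via (A,hash)
  {AC}: card=1200; try (A,hash)→1120, (C,merge)→2280, (A,merge)→2420, (A,nl_idx)→2600, (C,hash)→3320, (C,nl)→12060 …(+1); best=1120 via (A,hash)
  {AD}: card=3600; try (A,hash)→960, (D,merge)→1440, (A,merge)→1500, (D,hash)→1800, (A,nl_idx)→4440, (D,nl)→7260 …(+1); best=960 via (A,hash)
  {ABC}: card=100000; try (C,hash)→9920, (B,hash)→11320, (B,merge)→20520, (C,merge)→73520, (B,nl_idx)→111920, (B,nl)→601120 …(+1); best=9920 via (C,hash)
  {ABD}: card=300000; try (D,hash)→8400, (B,hash)→13560, (B,merge)→52760, (D,merge)→72680, (B,nl_idx)→333360, (D,nl)→601720 …(+1); best=8400 via (D,hash)
  {ACD}: card=72000; try (D,hash)→4000, (C,hash)→7760, (D,merge)→16480, (C,merge)→49560, (D,nl)→145120, (C,nl)→720960; best=4000 via (D,hash)
  {ABCD}: card=6000000; try (B,hash)→85000, (D,hash)→111600, (C,hash)→311600, (B,merge)→1305000, (D,merge)→1810880, (C,merge)→6010200 …(+4); best=85000 via (B,hash)

cost=85000; order=C,A,D,B; methods=hash,hash,hash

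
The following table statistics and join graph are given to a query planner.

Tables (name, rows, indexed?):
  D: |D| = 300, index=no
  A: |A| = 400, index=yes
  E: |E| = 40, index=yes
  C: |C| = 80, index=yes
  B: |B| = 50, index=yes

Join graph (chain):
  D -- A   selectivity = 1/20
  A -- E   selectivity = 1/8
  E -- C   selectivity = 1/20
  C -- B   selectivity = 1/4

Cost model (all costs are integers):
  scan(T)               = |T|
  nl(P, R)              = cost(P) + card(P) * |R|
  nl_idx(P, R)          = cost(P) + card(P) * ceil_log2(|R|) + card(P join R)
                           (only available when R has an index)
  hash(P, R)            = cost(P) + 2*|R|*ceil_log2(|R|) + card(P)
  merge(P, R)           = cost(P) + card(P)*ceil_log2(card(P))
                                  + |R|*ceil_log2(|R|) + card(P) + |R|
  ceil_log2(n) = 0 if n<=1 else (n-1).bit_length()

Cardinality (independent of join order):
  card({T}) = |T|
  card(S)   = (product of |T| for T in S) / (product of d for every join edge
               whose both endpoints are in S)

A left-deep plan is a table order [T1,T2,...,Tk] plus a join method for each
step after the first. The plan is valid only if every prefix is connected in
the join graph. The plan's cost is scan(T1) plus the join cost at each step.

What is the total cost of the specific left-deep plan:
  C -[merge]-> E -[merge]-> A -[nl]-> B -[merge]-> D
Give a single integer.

2209440

step 1: scan C: cost=80, card=80
step 2: join E via merge
    card(P join E) = 80*40/(20) = 160
    cost = 80 + 80*7 + 40*6 + 80 + 40 = 1000
step 3: join A via merge
    card(P join A) = 160*400/(8) = 8000
    cost = 1000 + 160*8 + 400*9 + 160 + 400 = 6440
step 4: join B via nl
    card(P join B) = 8000*50/(4) = 100000
    cost = 6440 + 8000*50 = 406440
step 5: join D via merge
    card(P join D) = 100000*300/(20) = 1500000
    cost = 406440 + 100000*17 + 300*9 + 100000 + 300 = 2209440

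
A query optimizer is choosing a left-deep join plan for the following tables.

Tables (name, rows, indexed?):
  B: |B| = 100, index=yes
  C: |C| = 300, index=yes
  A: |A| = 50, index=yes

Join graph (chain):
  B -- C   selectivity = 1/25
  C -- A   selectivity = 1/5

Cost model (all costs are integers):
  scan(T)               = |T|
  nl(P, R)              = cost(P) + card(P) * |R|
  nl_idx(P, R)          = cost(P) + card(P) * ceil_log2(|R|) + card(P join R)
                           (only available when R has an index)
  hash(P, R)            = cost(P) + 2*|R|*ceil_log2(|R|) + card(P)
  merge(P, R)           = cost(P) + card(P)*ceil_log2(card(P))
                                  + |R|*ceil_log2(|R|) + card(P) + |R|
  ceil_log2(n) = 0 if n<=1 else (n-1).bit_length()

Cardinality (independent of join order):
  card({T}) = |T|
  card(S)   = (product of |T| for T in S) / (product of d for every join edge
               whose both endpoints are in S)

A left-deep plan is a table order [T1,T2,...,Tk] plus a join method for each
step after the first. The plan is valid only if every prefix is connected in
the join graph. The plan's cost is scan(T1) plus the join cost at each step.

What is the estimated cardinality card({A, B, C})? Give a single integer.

12000

Tables in S: A(50), B(100), C(300)
Edges inside S: B-C(d=25), C-A(d=5)
numerator = 50 * 100 * 300 = 1500000
denominator = 25 * 5 = 125
card(S) = 1500000 / 125 = 12000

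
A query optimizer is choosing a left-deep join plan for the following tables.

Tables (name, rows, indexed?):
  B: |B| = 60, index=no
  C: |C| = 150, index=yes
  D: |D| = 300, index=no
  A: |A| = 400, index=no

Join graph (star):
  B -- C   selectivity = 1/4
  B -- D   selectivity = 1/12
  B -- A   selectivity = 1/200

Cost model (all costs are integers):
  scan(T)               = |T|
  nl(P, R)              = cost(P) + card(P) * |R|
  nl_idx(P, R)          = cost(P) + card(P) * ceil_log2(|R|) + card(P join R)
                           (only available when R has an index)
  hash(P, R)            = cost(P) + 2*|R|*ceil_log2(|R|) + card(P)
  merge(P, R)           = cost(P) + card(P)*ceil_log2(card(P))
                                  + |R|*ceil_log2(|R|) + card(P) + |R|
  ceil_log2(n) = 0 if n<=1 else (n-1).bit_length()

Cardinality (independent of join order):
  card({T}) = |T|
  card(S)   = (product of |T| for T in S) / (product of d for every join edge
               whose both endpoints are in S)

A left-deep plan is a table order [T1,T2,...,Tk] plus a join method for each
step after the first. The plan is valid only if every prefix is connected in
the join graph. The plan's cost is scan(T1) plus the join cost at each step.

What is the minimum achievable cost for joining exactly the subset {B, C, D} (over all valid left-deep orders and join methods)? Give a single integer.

5220

Selinger DP over subsets of {B,C,D}:
  {B}: scan cost=60, card=60
  {C}: scan cost=150, card=150
  {D}: scan cost=300, card=300
  {BC}: card=2250; try (B,hash)→1020, (C,merge)→1830, (B,merge)→1920, (C,hash)→2520, (C,nl_idx)→2790, (C,nl)→9060 …(+1); best=1020 via (B,hash)
  {BD}: card=1500; try (B,hash)→1320, (D,merge)→3480, (B,merge)→3720, (D,hash)→5520, (D,nl)→18060, (B,nl)→18300; best=1320 via (B,hash)
  {BCD}: card=56250; try (C,hash)→5220, (D,hash)→8670, (C,merge)→20670, (D,merge)→33270, (C,nl_idx)→69570, (C,nl)→226320 …(+1); best=5220 via (C,hash)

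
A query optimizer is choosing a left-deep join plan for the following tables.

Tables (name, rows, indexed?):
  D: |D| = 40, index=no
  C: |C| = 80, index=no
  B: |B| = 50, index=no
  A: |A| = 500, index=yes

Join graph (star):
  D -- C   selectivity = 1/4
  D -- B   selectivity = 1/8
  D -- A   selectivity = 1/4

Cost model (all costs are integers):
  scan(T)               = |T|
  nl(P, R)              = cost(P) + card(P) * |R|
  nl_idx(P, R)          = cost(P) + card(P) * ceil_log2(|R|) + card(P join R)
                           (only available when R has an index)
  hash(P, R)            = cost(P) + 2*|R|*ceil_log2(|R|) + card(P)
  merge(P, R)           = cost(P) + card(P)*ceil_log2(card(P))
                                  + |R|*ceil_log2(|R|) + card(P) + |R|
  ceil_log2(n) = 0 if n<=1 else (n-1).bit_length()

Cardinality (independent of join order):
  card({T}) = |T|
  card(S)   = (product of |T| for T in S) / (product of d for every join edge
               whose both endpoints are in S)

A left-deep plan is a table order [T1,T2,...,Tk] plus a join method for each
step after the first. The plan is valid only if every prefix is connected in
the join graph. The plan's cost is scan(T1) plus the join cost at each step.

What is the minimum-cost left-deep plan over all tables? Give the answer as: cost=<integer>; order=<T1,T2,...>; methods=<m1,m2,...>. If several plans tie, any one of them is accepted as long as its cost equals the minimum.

cost=15950; order=B,D,C,A; methods=hash,hash,hash

Selinger DP (subsets sized 1..n):
  {D}: scan cost=40, card=40
  {C}: scan cost=80, card=80
  {B}: scan cost=50, card=50
  {A}: scan cost=500, card=500
  {CD}: card=800; try (D,hash)→640, (C,merge)→960, (D,merge)→1000, (C,hash)→1200, (C,nl)→3240, (D,nl)→3280; best=640 via (D,hash)
  {BD}: card=250; try (D,hash)→580, (B,merge)→670, (D,merge)→680, (B,hash)→680, (B,nl)→2040, (D,nl)→2050; best=580 via (D,hash)
  {AD}: card=5000; try (D,hash)→1480, (A,merge)→5320, (A,nl_idx)→5400, (D,merge)→5780, (A,hash)→9080, (A,nl)→20040 …(+1); best=1480 via (D,hash)
  {BCD}: card=5000; try (C,hash)→1950, (B,hash)→2040, (C,merge)→3470, (B,merge)→9790, (C,nl)→20580, (B,nl)→40640; best=1950 via (C,hash)
  {ACD}: card=100000; try (C,hash)→7600, (A,hash)→10440, (A,merge)→14440, (C,merge)→72120, (A,nl_idx)→107840, (A,nl)→400640 …(+1); best=7600 via (C,hash)
  {ABD}: card=31250; try (B,hash)→7080, (A,merge)→7830, (A,hash)→9830, (A,nl_idx)→34080, (B,merge)→71830, (A,nl)→125580 …(+1); best=7080 via (B,hash)
  {ABCD}: card=625000; try (A,hash)→15950, (C,hash)→39450, (A,merge)→76950, (B,hash)→108200, (C,merge)→507720, (A,nl_idx)→671950 …(+4); best=15950 via (A,hash)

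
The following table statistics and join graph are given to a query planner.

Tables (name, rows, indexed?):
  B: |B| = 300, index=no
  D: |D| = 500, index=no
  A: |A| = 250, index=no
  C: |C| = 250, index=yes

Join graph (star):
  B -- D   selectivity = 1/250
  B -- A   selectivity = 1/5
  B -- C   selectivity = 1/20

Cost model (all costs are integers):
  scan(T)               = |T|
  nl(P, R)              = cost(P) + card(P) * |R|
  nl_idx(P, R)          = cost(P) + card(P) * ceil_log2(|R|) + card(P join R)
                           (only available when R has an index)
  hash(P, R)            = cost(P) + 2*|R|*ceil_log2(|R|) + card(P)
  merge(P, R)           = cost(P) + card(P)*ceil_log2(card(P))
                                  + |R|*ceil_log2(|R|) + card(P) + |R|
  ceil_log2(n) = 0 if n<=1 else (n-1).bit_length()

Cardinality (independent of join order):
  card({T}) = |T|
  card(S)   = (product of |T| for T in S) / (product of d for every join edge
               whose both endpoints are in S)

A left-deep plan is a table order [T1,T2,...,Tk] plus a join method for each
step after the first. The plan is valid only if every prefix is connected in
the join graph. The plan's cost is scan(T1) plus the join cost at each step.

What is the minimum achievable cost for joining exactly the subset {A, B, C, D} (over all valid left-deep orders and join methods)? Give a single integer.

22500

Selinger DP over subsets of {A,B,C,D}:
  {B}: scan cost=300, card=300
  {D}: scan cost=500, card=500
  {A}: scan cost=250, card=250
  {C}: scan cost=250, card=250
  {BD}: card=600; try (B,hash)→6400, (D,merge)→8300, (B,merge)→8500, (D,hash)→9600, (D,nl)→150300, (B,nl)→150500; best=6400 via (B,hash)
  {AB}: card=15000; try (A,hash)→4600, (B,merge)→5500, (A,merge)→5550, (B,hash)→5900, (B,nl)→75250, (A,nl)→75300; best=4600 via (A,hash)
  {BC}: card=3750; try (C,hash)→4600, (B,merge)→5500, (C,merge)→5550, (B,hash)→5900, (C,nl_idx)→6450, (B,nl)→75250 …(+1); best=4600 via (C,hash)
  {ABD}: card=30000; try (A,hash)→11000, (A,merge)→15250, (D,hash)→28600, (A,nl)→156400, (D,merge)→234600, (D,nl)→7504600; best=11000 via (A,hash)
  {BCD}: card=7500; try (C,hash)→11000, (C,merge)→15250, (D,hash)→17350, (C,nl_idx)→18700, (D,merge)→58350, (C,nl)→156400 …(+1); best=11000 via (C,hash)
  {ABC}: card=187500; try (A,hash)→12350, (C,hash)→23600, (A,merge)→55600, (C,merge)→231850, (C,nl_idx)→312100, (A,nl)→942100 …(+1); best=12350 via (A,hash)
  {ABCD}: card=375000; try (A,hash)→22500, (C,hash)→45000, (A,merge)→118250, (D,hash)→208850, (C,merge)→493250, (C,nl_idx)→626000 …(+4); best=22500 via (A,hash)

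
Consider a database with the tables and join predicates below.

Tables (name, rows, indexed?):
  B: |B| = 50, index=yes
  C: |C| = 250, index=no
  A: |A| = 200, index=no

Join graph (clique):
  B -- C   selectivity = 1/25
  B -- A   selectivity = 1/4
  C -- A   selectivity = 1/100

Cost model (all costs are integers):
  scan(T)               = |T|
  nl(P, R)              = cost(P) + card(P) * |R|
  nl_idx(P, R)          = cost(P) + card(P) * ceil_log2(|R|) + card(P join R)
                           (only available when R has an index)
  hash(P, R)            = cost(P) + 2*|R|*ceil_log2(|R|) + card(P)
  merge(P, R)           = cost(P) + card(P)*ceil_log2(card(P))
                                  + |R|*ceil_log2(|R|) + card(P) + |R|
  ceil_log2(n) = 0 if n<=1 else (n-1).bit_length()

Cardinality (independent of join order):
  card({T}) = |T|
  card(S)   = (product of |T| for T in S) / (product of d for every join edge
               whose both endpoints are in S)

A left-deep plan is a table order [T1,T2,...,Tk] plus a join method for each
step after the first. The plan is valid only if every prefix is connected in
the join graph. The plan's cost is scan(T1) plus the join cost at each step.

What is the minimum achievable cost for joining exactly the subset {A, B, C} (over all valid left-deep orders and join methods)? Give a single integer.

4800

Selinger DP over subsets of {A,B,C}:
  {B}: scan cost=50, card=50
  {C}: scan cost=250, card=250
  {A}: scan cost=200, card=200
  {BC}: card=500; try (B,hash)→1100, (B,nl_idx)→2250, (C,merge)→2650, (B,merge)→2850, (C,hash)→4100, (C,nl)→12550 …(+1); best=1100 via (B,hash)
  {AB}: card=2500; try (B,hash)→1000, (A,merge)→2200, (B,merge)→2350, (A,hash)→3300, (B,nl_idx)→3900, (A,nl)→10050 …(+1); best=1000 via (B,hash)
  {AC}: card=500; try (A,hash)→3700, (C,merge)→4250, (A,merge)→4300, (C,hash)→4400, (C,nl)→50200, (A,nl)→50250; best=3700 via (A,hash)
  {ABC}: card=250; try (B,hash)→4800, (A,hash)→4800, (B,nl_idx)→6950, (C,hash)→7500, (A,merge)→7900, (B,merge)→9050 …(+4); best=4800 via (B,hash)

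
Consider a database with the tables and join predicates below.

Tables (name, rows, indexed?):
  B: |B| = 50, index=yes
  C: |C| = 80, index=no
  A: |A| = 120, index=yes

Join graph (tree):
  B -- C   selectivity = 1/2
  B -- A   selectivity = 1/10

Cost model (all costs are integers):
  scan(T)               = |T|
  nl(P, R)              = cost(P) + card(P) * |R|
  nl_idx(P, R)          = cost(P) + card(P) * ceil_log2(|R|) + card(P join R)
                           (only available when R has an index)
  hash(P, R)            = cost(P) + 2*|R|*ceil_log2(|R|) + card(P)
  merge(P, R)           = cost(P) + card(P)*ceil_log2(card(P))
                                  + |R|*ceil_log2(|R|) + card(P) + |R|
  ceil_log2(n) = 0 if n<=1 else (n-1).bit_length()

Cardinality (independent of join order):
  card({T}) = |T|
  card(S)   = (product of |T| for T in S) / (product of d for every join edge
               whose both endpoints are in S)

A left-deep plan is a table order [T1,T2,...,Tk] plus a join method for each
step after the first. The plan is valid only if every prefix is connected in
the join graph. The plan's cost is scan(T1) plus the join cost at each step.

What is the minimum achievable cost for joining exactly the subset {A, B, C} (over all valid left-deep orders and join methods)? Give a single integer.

2560

Selinger DP over subsets of {A,B,C}:
  {B}: scan cost=50, card=50
  {C}: scan cost=80, card=80
  {A}: scan cost=120, card=120
  {BC}: card=2000; try (B,hash)→760, (C,merge)→1040, (B,merge)→1070, (C,hash)→1220, (B,nl_idx)→2560, (C,nl)→4050 …(+1); best=760 via (B,hash)
  {AB}: card=600; try (B,hash)→840, (A,nl_idx)→1000, (A,merge)→1360, (B,merge)→1430, (B,nl_idx)→1440, (A,hash)→1780 …(+2); best=840 via (B,hash)
  {ABC}: card=24000; try (C,hash)→2560, (A,hash)→4440, (C,merge)→8080, (A,merge)→25720, (A,nl_idx)→38760, (C,nl)→48840 …(+1); best=2560 via (C,hash)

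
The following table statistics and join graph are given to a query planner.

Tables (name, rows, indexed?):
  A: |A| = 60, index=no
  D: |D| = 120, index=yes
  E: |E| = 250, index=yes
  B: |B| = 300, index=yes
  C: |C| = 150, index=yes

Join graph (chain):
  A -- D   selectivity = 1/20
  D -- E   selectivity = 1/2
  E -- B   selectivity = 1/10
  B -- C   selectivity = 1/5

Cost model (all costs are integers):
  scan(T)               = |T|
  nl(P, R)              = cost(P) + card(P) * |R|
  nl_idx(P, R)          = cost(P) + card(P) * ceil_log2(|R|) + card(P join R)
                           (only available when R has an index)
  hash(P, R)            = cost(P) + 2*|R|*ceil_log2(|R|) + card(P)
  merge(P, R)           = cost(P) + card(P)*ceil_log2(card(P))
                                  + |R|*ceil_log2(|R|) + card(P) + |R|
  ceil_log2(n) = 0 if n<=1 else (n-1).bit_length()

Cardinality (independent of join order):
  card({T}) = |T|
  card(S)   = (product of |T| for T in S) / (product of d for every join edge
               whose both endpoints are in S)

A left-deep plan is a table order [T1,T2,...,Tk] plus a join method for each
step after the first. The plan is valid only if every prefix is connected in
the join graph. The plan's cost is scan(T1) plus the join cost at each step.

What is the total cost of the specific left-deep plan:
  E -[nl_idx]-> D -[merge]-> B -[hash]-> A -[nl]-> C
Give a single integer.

203195720

step 1: scan E: cost=250, card=250
step 2: join D via nl_idx
    card(P join D) = 250*120/(2) = 15000
    cost = 250 + 250*7 + 15000 = 17000
step 3: join B via merge
    card(P join B) = 15000*300/(10) = 450000
    cost = 17000 + 15000*14 + 300*9 + 15000 + 300 = 245000
step 4: join A via hash
    card(P join A) = 450000*60/(20) = 1350000
    cost = 245000 + 2*60*6 + 450000 = 695720
step 5: join C via nl
    card(P join C) = 1350000*150/(5) = 40500000
    cost = 695720 + 1350000*150 = 203195720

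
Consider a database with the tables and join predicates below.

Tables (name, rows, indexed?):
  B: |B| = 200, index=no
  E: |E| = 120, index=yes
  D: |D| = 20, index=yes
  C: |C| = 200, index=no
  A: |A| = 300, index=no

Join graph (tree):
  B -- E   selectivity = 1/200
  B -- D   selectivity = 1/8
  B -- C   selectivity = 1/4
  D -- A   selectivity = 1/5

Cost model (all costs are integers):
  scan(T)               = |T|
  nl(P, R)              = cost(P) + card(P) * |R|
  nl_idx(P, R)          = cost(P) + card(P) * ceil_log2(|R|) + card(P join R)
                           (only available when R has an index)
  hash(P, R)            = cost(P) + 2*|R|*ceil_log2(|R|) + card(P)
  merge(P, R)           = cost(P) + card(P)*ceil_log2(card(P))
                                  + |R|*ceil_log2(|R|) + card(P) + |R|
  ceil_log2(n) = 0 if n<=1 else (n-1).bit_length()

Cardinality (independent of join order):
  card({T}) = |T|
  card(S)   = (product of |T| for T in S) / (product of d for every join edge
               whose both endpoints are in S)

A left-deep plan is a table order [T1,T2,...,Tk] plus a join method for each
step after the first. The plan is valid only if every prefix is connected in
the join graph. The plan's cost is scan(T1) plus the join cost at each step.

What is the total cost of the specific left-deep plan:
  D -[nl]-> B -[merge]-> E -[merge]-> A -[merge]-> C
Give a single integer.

step 1: scan D: cost=20, card=20
step 2: join B via nl
    card(P join B) = 20*200/(8) = 500
    cost = 20 + 20*200 = 4020
step 3: join E via merge
    card(P join E) = 500*120/(200) = 300
    cost = 4020 + 500*9 + 120*7 + 500 + 120 = 9980
step 4: join A via merge
    card(P join A) = 300*300/(5) = 18000
    cost = 9980 + 300*9 + 300*9 + 300 + 300 = 15980
step 5: join C via merge
    card(P join C) = 18000*200/(4) = 900000
    cost = 15980 + 18000*15 + 200*8 + 18000 + 200 = 305780

305780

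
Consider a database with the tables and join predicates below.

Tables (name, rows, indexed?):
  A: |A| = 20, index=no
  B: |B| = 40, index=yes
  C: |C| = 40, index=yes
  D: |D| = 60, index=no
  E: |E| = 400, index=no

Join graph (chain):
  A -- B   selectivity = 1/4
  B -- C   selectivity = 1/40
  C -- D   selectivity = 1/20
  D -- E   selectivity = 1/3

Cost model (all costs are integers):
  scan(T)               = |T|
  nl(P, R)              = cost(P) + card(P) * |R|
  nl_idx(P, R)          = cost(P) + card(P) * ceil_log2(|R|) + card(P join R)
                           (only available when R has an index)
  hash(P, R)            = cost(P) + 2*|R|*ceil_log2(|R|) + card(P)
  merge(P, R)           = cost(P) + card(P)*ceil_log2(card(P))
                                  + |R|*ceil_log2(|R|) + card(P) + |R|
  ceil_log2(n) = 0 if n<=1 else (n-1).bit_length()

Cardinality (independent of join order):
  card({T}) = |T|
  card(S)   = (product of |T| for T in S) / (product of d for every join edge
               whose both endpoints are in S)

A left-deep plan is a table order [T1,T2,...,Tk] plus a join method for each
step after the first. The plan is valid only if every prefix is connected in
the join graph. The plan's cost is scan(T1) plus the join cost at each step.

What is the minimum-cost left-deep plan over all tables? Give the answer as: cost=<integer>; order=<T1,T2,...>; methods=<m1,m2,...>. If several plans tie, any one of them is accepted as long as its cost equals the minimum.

cost=9140; order=B,C,D,A,E; methods=nl_idx,merge,hash,hash

Selinger DP (subsets sized 1..n):
  {A}: scan cost=20, card=20
  {B}: scan cost=40, card=40
  {C}: scan cost=40, card=40
  {D}: scan cost=60, card=60
  {E}: scan cost=400, card=400
  {AB}: card=200; try (A,hash)→280, (B,nl_idx)→340, (B,merge)→420, (A,merge)→440, (B,hash)→520, (B,nl)→820 …(+1); best=280 via (A,hash)
  {BC}: card=40; try (C,nl_idx)→320, (B,nl_idx)→320, (C,hash)→560, (B,hash)→560, (C,merge)→600, (B,merge)→600 …(+2); best=320 via (C,nl_idx)
  {CD}: card=120; try (C,nl_idx)→540, (C,hash)→600, (D,merge)→740, (C,merge)→760, (D,hash)→800, (D,nl)→2440 …(+1); best=540 via (C,nl_idx)
  {DE}: card=8000; try (D,hash)→1520, (E,merge)→4480, (D,merge)→4820, (E,hash)→7320, (E,nl)→24060, (D,nl)→24400; best=1520 via (D,hash)
  {ABC}: card=200; try (A,hash)→560, (A,merge)→720, (C,hash)→960, (A,nl)→1120, (C,nl_idx)→1680, (C,merge)→2360 …(+1); best=560 via (A,hash)
  {BCD}: card=120; try (D,merge)→1020, (D,hash)→1080, (B,hash)→1140, (B,nl_idx)→1380, (B,merge)→1780, (D,nl)→2720 …(+1); best=1020 via (D,merge)
  {CDE}: card=16000; try (E,merge)→5500, (E,hash)→7860, (C,hash)→10000, (E,nl)→48540, (C,nl_idx)→65520, (C,merge)→113800 …(+1); best=5500 via (E,merge)
  {ABCD}: card=600; try (A,hash)→1340, (D,hash)→1480, (A,merge)→2100, (D,merge)→2780, (A,nl)→3420, (D,nl)→12560; best=1340 via (A,hash)
  {BCDE}: card=16000; try (E,merge)→5980, (E,hash)→8340, (B,hash)→21980, (E,nl)→49020, (B,nl_idx)→117500, (B,merge)→245780 …(+1); best=5980 via (E,merge)
  {ABCDE}: card=80000; try (E,hash)→9140, (E,merge)→11940, (A,hash)→22180, (E,nl)→241340, (A,merge)→246100, (A,nl)→325980; best=9140 via (E,hash)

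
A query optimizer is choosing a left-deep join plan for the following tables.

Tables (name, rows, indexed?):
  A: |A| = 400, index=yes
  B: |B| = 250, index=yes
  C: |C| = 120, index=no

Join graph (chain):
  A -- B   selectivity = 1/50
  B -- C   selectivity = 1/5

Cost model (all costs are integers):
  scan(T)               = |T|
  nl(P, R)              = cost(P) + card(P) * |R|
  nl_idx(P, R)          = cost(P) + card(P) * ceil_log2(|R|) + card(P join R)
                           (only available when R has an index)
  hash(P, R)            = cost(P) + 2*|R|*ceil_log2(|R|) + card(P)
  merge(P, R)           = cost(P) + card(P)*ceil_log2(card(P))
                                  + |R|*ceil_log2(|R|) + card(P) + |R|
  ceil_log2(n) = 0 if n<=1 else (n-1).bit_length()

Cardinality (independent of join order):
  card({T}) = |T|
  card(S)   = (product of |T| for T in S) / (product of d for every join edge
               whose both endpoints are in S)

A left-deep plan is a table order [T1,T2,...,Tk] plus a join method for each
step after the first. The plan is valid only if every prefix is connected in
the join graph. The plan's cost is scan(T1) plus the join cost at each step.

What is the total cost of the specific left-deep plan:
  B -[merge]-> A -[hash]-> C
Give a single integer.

step 1: scan B: cost=250, card=250
step 2: join A via merge
    card(P join A) = 250*400/(50) = 2000
    cost = 250 + 250*8 + 400*9 + 250 + 400 = 6500
step 3: join C via hash
    card(P join C) = 2000*120/(5) = 48000
    cost = 6500 + 2*120*7 + 2000 = 10180

10180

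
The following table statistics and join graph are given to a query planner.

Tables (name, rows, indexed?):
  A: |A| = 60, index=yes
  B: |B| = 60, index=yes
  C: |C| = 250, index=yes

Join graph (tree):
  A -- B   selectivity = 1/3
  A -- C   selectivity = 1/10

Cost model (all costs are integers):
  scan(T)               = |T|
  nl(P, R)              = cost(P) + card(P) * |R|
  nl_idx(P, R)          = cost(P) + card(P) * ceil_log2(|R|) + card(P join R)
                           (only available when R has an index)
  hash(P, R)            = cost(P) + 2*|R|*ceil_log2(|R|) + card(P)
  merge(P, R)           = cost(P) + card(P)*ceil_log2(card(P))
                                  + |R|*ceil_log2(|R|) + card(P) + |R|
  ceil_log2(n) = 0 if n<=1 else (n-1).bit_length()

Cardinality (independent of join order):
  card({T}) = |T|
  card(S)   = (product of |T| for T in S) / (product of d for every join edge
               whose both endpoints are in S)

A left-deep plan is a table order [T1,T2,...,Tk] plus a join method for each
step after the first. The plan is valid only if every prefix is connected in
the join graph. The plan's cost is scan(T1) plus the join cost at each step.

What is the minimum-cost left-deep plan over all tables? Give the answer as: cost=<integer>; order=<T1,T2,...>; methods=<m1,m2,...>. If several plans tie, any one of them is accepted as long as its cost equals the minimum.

Selinger DP (subsets sized 1..n):
  {A}: scan cost=60, card=60
  {B}: scan cost=60, card=60
  {C}: scan cost=250, card=250
  {AB}: card=1200; try (B,hash)→840, (A,hash)→840, (B,merge)→900, (A,merge)→900, (B,nl_idx)→1620, (A,nl_idx)→1620 …(+2); best=840 via (B,hash)
  {AC}: card=1500; try (A,hash)→1220, (C,nl_idx)→2040, (C,merge)→2730, (A,merge)→2920, (A,nl_idx)→3250, (C,hash)→4120 …(+2); best=1220 via (A,hash)
  {ABC}: card=30000; try (B,hash)→3440, (C,hash)→6040, (C,merge)→17490, (B,merge)→19640, (B,nl_idx)→40220, (C,nl_idx)→40440 …(+2); best=3440 via (B,hash)

cost=3440; order=C,A,B; methods=hash,hash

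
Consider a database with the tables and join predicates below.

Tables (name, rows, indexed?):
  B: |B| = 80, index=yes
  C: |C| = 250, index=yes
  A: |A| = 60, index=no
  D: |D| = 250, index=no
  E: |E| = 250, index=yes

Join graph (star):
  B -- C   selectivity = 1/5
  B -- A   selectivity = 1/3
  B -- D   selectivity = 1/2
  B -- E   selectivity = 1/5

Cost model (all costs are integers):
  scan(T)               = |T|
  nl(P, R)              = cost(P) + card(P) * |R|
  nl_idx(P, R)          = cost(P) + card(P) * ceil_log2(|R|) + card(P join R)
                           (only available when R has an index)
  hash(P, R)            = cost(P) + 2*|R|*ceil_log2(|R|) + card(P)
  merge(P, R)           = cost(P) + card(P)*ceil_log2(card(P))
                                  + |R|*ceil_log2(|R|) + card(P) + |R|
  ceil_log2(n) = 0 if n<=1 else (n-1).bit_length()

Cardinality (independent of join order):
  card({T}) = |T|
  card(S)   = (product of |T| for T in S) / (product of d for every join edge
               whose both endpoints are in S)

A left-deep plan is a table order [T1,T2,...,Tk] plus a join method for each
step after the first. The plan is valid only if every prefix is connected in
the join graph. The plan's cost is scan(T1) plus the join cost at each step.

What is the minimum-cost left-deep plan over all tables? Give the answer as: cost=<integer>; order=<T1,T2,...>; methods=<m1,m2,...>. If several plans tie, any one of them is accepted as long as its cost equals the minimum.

cost=4094340; order=C,B,A,E,D; methods=hash,hash,hash,hash

Selinger DP (subsets sized 1..n):
  {B}: scan cost=80, card=80
  {C}: scan cost=250, card=250
  {A}: scan cost=60, card=60
  {D}: scan cost=250, card=250
  {E}: scan cost=250, card=250
  {BC}: card=4000; try (B,hash)→1620, (C,merge)→2970, (B,merge)→3140, (C,hash)→4160, (C,nl_idx)→4720, (B,nl_idx)→6000 …(+2); best=1620 via (B,hash)
  {AB}: card=1600; try (A,hash)→880, (B,merge)→1120, (A,merge)→1140, (B,hash)→1240, (B,nl_idx)→2080, (B,nl)→4860 …(+1); best=880 via (A,hash)
  {BD}: card=10000; try (B,hash)→1620, (D,merge)→2970, (B,merge)→3140, (D,hash)→4160, (B,nl_idx)→12000, (D,nl)→20080 …(+1); best=1620 via (B,hash)
  {BE}: card=4000; try (B,hash)→1620, (E,merge)→2970, (B,merge)→3140, (E,hash)→4160, (E,nl_idx)→4720, (B,nl_idx)→6000 …(+2); best=1620 via (B,hash)
  {ABC}: card=80000; try (A,hash)→6340, (C,hash)→6480, (C,merge)→22330, (A,merge)→54040, (C,nl_idx)→93680, (A,nl)→241620 …(+1); best=6340 via (A,hash)
  {BCD}: card=500000; try (D,hash)→9620, (C,hash)→15620, (D,merge)→55870, (C,merge)→153870, (C,nl_idx)→581620, (D,nl)→1001620 …(+1); best=9620 via (D,hash)
  {BCE}: card=200000; try (E,hash)→9620, (C,hash)→9620, (E,merge)→55870, (C,merge)→55870, (E,nl_idx)→233620, (C,nl_idx)→233620 …(+2); best=9620 via (E,hash)
  {ABD}: card=200000; try (D,hash)→6480, (A,hash)→12340, (D,merge)→22330, (A,merge)→152040, (D,nl)→400880, (A,nl)→601620; best=6480 via (D,hash)
  {ABE}: card=80000; try (A,hash)→6340, (E,hash)→6480, (E,merge)→22330, (A,merge)→54040, (E,nl_idx)→93680, (A,nl)→241620 …(+1); best=6340 via (A,hash)
  {BDE}: card=500000; try (D,hash)→9620, (E,hash)→15620, (D,merge)→55870, (E,merge)→153870, (E,nl_idx)→581620, (D,nl)→1001620 …(+1); best=9620 via (D,hash)
  {ABCD}: card=10000000; try (D,hash)→90340, (C,hash)→210480, (A,hash)→510340, (D,merge)→1448590, (C,merge)→3808730, (A,merge)→10010040 …(+4); best=90340 via (D,hash)
  {ABCE}: card=4000000; try (E,hash)→90340, (C,hash)→90340, (A,hash)→210340, (E,merge)→1448590, (C,merge)→1448590, (A,merge)→3810040 …(+5); best=90340 via (E,hash)
  {BCDE}: card=25000000; try (D,hash)→213620, (E,hash)→513620, (C,hash)→513620, (D,merge)→3811870, (E,merge)→10011870, (C,merge)→10011870 …(+5); best=213620 via (D,hash)
  {ABDE}: card=10000000; try (D,hash)→90340, (E,hash)→210480, (A,hash)→510340, (D,merge)→1448590, (E,merge)→3808730, (A,merge)→10010040 …(+4); best=90340 via (D,hash)
  {ABCDE}: card=500000000; try (D,hash)→4094340, (E,hash)→10094340, (C,hash)→10094340, (A,hash)→25214340, (D,merge)→92092590, (E,merge)→250092590 …(+8); best=4094340 via (D,hash)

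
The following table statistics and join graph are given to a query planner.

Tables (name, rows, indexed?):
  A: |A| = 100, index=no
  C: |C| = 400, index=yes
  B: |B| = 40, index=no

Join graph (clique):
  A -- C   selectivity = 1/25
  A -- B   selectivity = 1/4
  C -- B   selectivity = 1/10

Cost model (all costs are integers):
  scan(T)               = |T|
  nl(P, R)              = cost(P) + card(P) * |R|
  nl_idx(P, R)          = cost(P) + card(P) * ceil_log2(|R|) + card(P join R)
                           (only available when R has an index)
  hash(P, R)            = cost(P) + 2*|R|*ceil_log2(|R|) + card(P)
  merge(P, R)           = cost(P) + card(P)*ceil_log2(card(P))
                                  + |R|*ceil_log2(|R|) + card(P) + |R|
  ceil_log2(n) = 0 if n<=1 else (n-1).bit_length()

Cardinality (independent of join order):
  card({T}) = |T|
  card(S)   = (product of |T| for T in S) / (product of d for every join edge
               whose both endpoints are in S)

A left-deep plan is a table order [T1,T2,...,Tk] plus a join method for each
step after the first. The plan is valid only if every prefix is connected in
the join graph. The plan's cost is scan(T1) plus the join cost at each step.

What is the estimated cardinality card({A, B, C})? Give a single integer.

Tables in S: A(100), B(40), C(400)
Edges inside S: A-C(d=25), A-B(d=4), C-B(d=10)
numerator = 100 * 40 * 400 = 1600000
denominator = 25 * 4 * 10 = 1000
card(S) = 1600000 / 1000 = 1600

1600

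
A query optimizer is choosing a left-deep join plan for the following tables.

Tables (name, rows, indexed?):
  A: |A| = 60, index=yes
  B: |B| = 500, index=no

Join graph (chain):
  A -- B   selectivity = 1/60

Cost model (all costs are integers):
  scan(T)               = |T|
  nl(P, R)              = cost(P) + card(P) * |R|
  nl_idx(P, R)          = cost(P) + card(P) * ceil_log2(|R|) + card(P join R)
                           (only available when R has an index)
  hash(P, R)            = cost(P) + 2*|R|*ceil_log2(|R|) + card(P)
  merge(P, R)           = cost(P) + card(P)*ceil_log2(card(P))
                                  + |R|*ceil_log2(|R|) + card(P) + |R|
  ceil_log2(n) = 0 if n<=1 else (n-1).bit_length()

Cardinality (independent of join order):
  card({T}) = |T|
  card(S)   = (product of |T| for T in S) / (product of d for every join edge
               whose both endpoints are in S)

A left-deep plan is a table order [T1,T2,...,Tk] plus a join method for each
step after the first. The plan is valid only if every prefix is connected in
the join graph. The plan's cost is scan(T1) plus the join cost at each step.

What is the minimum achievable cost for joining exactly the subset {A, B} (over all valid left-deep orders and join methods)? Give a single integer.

1720

Selinger DP over subsets of {A,B}:
  {A}: scan cost=60, card=60
  {B}: scan cost=500, card=500
  {AB}: card=500; try (A,hash)→1720, (A,nl_idx)→4000, (B,merge)→5480, (A,merge)→5920, (B,hash)→9120, (B,nl)→30060 …(+1); best=1720 via (A,hash)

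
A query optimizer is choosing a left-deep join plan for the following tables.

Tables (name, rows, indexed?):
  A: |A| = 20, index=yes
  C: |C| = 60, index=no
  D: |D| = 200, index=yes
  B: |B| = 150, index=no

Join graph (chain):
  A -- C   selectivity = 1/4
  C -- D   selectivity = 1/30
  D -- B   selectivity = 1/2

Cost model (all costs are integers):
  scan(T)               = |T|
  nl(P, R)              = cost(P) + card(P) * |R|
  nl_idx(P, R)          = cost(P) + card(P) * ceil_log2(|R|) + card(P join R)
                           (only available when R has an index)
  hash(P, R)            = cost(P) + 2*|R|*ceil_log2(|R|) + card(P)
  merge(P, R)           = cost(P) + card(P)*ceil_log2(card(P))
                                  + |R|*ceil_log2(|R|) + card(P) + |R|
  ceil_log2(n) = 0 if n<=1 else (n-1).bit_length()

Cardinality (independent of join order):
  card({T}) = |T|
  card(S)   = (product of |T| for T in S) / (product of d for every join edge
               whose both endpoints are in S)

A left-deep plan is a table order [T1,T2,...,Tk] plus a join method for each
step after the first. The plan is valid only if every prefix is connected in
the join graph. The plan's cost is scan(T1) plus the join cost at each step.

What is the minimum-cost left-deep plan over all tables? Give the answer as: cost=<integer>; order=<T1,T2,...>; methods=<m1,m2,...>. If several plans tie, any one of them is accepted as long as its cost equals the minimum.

Selinger DP (subsets sized 1..n):
  {A}: scan cost=20, card=20
  {C}: scan cost=60, card=60
  {D}: scan cost=200, card=200
  {B}: scan cost=150, card=150
  {AC}: card=300; try (A,hash)→320, (C,merge)→560, (A,merge)→600, (A,nl_idx)→660, (C,hash)→760, (C,nl)→1220 …(+1); best=320 via (A,hash)
  {CD}: card=400; try (D,nl_idx)→940, (C,hash)→1120, (D,merge)→2280, (C,merge)→2420, (D,hash)→3320, (D,nl)→12060 …(+1); best=940 via (D,nl_idx)
  {BD}: card=15000; try (B,hash)→2800, (D,merge)→3300, (B,merge)→3350, (D,hash)→3500, (D,nl_idx)→16350, (D,nl)→30150 …(+1); best=2800 via (B,hash)
  {ACD}: card=2000; try (A,hash)→1540, (D,hash)→3820, (D,nl_idx)→4720, (A,nl_idx)→4940, (A,merge)→5060, (D,merge)→5120 …(+2); best=1540 via (A,hash)
  {BCD}: card=30000; try (B,hash)→3740, (B,merge)→6290, (C,hash)→18520, (B,nl)→60940, (C,merge)→228220, (C,nl)→902800; best=3740 via (B,hash)
  {ABCD}: card=150000; try (B,hash)→5940, (B,merge)→26890, (A,hash)→33940, (B,nl)→301540, (A,nl_idx)→303740, (A,merge)→483860 …(+1); best=5940 via (B,hash)

cost=5940; order=C,D,A,B; methods=nl_idx,hash,hash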